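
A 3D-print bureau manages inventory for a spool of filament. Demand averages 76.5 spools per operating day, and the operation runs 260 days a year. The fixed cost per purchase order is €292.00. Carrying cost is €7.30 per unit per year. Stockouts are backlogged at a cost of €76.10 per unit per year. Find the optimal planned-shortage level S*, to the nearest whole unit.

Annual demand D = 76.5 × 260 = 19,890.
With planned backorders, Q* = √(2DS/H) · √((H+B)/B).
√(2DS/H) = √(2 × 19,890 × 292 / 7.3) = 1261.428.
√((H+B)/B) = √((7.3+76.1)/76.1) = 1.0469.
Q* ≈ 1320.545.
S* = Q* · H/(H+B) = 1320.545 × 7.3/83.4 ≈ 115.587.

S* ≈ 116 spools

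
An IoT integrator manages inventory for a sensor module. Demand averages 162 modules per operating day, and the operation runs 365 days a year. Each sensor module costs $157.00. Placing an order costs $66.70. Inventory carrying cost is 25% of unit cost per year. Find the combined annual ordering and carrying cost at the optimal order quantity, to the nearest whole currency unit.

TC* ≈ $17,596

Annual demand D = 162 × 365 = 59,130.
Holding cost H = 0.25 × $157.00 = $39.2500 per unit per year.
The optimal lot size = √(2DS/H) = √(2 × 59,130 × 66.7 / 39.25) ≈ 448.29.
At Q*, ordering cost (D/Q*)S equals holding cost (Q*/2)H, each = √(DSH/2).
Minimum total = √(2DSH) = √(2 × 59,130 × 66.7 × 39.25) ≈ 17595.503.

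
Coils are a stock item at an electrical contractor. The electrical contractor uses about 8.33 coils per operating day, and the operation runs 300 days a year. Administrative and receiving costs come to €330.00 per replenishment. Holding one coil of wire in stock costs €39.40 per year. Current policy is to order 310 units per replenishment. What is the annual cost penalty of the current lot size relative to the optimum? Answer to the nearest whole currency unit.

Annual demand D = 8.33 × 300 = 2,499.
EOQ = √(2DS/H) = √(2 × 2,499 × 330 / 39.4) ≈ 204.60.
Cost at Q* = (D/Q*)S + (Q*/2)H = √(2DSH) ≈ €8,061.27.
Cost at Q = 310: (2,499/310)×330 + (310/2)×39.4 = €2,660.23 + €6,107.00 = €8,767.23.
Excess = €8,767.23 − €8,061.27 = €705.96.

Extra cost ≈ €706 per year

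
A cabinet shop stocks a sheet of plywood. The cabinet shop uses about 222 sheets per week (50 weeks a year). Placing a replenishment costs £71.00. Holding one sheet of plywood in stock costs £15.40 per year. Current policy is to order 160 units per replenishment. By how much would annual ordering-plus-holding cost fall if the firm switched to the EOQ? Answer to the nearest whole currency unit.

Annual demand D = 222 × 50 = 11,100.
EOQ = √(2DS/H) = √(2 × 11,100 × 71 / 15.4) ≈ 319.92.
Cost at Q* = (D/Q*)S + (Q*/2)H = √(2DSH) ≈ £4,926.81.
Cost at Q = 160: (11,100/160)×71 + (160/2)×15.4 = £4,925.62 + £1,232.00 = £6,157.62.
Excess = £6,157.62 − £4,926.81 = £1,230.81.

Extra cost ≈ £1,231 per year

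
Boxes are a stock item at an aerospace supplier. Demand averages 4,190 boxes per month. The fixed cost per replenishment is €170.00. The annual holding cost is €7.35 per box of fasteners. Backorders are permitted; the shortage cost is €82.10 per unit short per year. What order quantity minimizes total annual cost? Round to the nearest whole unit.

Annual demand D = 4,190 × 12 = 50,280.
With planned backorders, Q* = √(2DS/H) · √((H+B)/B).
√(2DS/H) = √(2 × 50,280 × 170 / 7.35) = 1525.083.
√((H+B)/B) = √((7.35+82.1)/82.1) = 1.0438.
Q* ≈ 1591.886.

Q* ≈ 1,592 boxes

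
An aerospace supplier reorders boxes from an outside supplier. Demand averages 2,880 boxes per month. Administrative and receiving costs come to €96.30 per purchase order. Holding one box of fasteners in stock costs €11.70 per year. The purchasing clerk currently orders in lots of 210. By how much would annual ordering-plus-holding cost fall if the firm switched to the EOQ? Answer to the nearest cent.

Extra cost ≈ €8,251.87 per year

Annual demand D = 2,880 × 12 = 34,560.
EOQ = √(2DS/H) = √(2 × 34,560 × 96.3 / 11.7) ≈ 754.26.
Cost at Q* = (D/Q*)S + (Q*/2)H = √(2DSH) ≈ €8,824.86.
Cost at Q = 210: (34,560/210)×96.3 + (210/2)×11.7 = €15,848.23 + €1,228.50 = €17,076.73.
Excess = €17,076.73 − €8,824.86 = €8,251.87.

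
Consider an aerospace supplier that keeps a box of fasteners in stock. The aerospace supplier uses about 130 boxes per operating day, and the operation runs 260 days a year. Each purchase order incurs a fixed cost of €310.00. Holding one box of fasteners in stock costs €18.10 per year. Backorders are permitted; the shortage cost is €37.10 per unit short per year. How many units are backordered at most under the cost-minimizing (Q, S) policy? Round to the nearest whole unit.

S* ≈ 430 boxes

Annual demand D = 130 × 260 = 33,800.
With planned backorders, Q* = √(2DS/H) · √((H+B)/B).
√(2DS/H) = √(2 × 33,800 × 310 / 18.1) = 1076.007.
√((H+B)/B) = √((18.1+37.1)/37.1) = 1.2198.
Q* ≈ 1312.494.
S* = Q* · H/(H+B) = 1312.494 × 18.1/55.2 ≈ 430.365.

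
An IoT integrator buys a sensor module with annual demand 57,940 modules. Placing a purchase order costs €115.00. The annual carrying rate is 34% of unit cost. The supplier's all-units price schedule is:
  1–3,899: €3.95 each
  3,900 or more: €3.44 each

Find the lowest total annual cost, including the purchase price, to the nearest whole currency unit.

Holding cost per unit per year at price C is H = 0.34·C.
Evaluate total cost at each tier's feasible EOQ or, if the EOQ is below the tier, at the tier's minimum quantity.
EOQ at €3.95 = 3150.0 (feasible in tier 1): TC = 57,940×€3.95 + (57,940/3150.0)×115 + (3150.0/2)×0.34×€3.95 = €233,093.49.
EOQ at €3.44 = 3375.5 < 3900, so use break Q=3900: TC = 57,940×€3.44 + (57,940/3900.0)×115 + (3900.0/2)×0.34×€3.44 = €203,302.81.
Lowest total cost among the candidates is at Q = 3900.0.

TC* ≈ €203,303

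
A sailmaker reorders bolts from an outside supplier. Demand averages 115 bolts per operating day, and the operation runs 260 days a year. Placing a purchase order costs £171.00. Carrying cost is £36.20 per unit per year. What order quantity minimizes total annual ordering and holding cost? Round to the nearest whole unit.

Annual demand D = 115 × 260 = 29,900.
EOQ = √(2DS / H) = √(2 × 29,900 × 171 / 36.2).
= √(10,225,800 / 36.2) = √282,480.663 ≈ 531.489.

Q* ≈ 531 bolts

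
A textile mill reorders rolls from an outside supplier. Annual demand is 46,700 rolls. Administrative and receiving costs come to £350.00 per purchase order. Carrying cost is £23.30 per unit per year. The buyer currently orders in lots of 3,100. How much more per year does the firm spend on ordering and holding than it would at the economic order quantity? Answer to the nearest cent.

Extra cost ≈ £13,789.08 per year

EOQ = √(2DS/H) = √(2 × 46,700 × 350 / 23.3) ≈ 1184.48.
Cost at Q* = (D/Q*)S + (Q*/2)H = √(2DSH) ≈ £27,598.50.
Cost at Q = 3,100: (46,700/3,100)×350 + (3,100/2)×23.3 = £5,272.58 + £36,115.00 = £41,387.58.
Excess = £41,387.58 − £27,598.50 = £13,789.08.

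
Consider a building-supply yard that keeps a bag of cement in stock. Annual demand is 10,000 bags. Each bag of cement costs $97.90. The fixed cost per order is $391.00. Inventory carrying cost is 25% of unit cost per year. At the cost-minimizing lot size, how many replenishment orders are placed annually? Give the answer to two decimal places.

Holding cost H = 0.25 × $97.90 = $24.4750 per unit per year.
Q* = √(2DS/H) = √(2 × 10,000 × 391 / 24.475) ≈ 565.25.
Orders per year = D / Q* = 10,000 / 565.25 ≈ 17.691.

N ≈ 17.69 orders per year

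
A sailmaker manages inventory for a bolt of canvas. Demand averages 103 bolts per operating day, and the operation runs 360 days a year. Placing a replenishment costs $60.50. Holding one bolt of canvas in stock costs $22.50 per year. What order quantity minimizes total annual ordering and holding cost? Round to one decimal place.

Annual demand D = 103 × 360 = 37,080.
EOQ = √(2DS / H) = √(2 × 37,080 × 60.5 / 22.5).
= √(4,486,680 / 22.5) = √199,408 ≈ 446.551.

Q* ≈ 446.6 bolts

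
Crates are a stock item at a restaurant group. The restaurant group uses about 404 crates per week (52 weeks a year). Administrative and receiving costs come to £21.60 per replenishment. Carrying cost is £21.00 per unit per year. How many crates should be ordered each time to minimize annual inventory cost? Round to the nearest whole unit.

Q* ≈ 208 crates

Annual demand D = 404 × 52 = 21,008.
EOQ = √(2DS / H) = √(2 × 21,008 × 21.6 / 21).
= √(907,545.6 / 21) = √43,216.4571 ≈ 207.886.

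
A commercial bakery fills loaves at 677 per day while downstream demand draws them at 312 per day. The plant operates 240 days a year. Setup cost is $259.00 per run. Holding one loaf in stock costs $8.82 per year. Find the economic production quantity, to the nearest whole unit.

Q* ≈ 2,856 loaves

Annual demand D = 312 × 240 = 74,880.
Production build-up factor (1 − d/p) = 1 − 312/677 = 0.5391.
Q* = √(2DS / (H(1 − d/p))) = √(2 × 74,880 × 259 / (8.82 × 0.5391)).
= √(38,787,840 / 4.7552) ≈ 2856.021.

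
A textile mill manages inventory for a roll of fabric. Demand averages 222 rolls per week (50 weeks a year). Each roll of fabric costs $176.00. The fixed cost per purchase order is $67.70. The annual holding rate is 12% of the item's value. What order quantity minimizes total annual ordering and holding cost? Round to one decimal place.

Annual demand D = 222 × 50 = 11,100.
Holding cost H = 0.12 × $176.00 = $21.1200 per unit per year.
EOQ = √(2DS / H) = √(2 × 11,100 × 67.7 / 21.12).
= √(1,502,940 / 21.12) = √71,161.9318 ≈ 266.762.

Q* ≈ 266.8 rolls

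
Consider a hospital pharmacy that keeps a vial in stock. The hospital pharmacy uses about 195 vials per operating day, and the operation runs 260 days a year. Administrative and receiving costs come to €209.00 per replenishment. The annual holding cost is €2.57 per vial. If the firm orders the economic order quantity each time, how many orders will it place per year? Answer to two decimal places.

N ≈ 17.66 orders per year

Annual demand D = 195 × 260 = 50,700.
The optimal lot size = √(2DS/H) = √(2 × 50,700 × 209 / 2.57) ≈ 2871.61.
Orders per year = D / Q* = 50,700 / 2871.61 ≈ 17.656.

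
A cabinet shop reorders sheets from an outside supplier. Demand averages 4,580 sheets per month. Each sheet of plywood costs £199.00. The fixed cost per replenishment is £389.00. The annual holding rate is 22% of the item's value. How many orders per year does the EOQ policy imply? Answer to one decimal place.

N ≈ 55.6 orders per year

Annual demand D = 4,580 × 12 = 54,960.
Holding cost H = 0.22 × £199.00 = £43.7800 per unit per year.
Q* = √(2DS/H) = √(2 × 54,960 × 389 / 43.78) ≈ 988.27.
Orders per year = D / Q* = 54,960 / 988.27 ≈ 55.612.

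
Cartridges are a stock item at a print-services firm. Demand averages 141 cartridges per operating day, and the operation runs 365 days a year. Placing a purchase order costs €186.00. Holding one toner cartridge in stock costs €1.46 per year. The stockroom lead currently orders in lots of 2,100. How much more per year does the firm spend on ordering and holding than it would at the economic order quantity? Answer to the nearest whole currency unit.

Annual demand D = 141 × 365 = 51,465.
EOQ = √(2DS/H) = √(2 × 51,465 × 186 / 1.46) ≈ 3621.19.
Cost at Q* = (D/Q*)S + (Q*/2)H = √(2DSH) ≈ €5,286.93.
Cost at Q = 2,100: (51,465/2,100)×186 + (2,100/2)×1.46 = €4,558.33 + €1,533.00 = €6,091.33.
Excess = €6,091.33 − €5,286.93 = €804.39.

Extra cost ≈ €804 per year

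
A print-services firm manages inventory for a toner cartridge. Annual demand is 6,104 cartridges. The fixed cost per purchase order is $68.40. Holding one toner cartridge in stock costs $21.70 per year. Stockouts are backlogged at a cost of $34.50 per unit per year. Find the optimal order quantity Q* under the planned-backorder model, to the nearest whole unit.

With planned backorders, Q* = √(2DS/H) · √((H+B)/B).
√(2DS/H) = √(2 × 6,104 × 68.4 / 21.7) = 196.165.
√((H+B)/B) = √((21.7+34.5)/34.5) = 1.2763.
Q* ≈ 250.368.

Q* ≈ 250 cartridges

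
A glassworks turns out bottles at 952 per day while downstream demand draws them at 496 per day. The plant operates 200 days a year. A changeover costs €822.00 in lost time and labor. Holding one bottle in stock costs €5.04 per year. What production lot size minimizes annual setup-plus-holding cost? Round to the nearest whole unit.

Q* ≈ 8,219 bottles

Annual demand D = 496 × 200 = 99,200.
Production build-up factor (1 − d/p) = 1 − 496/952 = 0.4790.
Q* = √(2DS / (H(1 − d/p))) = √(2 × 99,200 × 822 / (5.04 × 0.4790)).
= √(163,084,800 / 2.4141) ≈ 8219.162.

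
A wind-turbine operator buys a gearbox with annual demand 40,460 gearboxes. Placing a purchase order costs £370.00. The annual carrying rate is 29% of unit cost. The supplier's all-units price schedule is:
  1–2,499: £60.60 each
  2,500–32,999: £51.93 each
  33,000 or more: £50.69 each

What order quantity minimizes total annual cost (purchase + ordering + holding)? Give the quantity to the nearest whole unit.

Holding cost per unit per year at price C is H = 0.29·C.
For each price level, check whether its EOQ is feasible; otherwise the best quantity at that price is the breakpoint.
EOQ at £60.60 = 1305.2 (feasible in tier 1): TC = 40,460×£60.60 + (40,460/1305.2)×370 + (1305.2/2)×0.29×£60.60 = £2,474,814.45.
EOQ at £51.93 = 1410.0 < 2500, so use break Q=2500: TC = 40,460×£51.93 + (40,460/2500.0)×370 + (2500.0/2)×0.29×£51.93 = £2,125,900.50.
EOQ at £50.69 = 1427.1 < 33000, so use break Q=33000: TC = 40,460×£50.69 + (40,460/33000.0)×370 + (33000.0/2)×0.29×£50.69 = £2,293,922.69.
Lowest total cost is £2,125,900.50 at Q = 2500.0.

Q* ≈ 2,500 gearboxes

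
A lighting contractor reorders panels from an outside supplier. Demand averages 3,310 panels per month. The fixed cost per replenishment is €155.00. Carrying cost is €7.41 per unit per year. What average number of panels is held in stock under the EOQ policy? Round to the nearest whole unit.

Annual demand D = 3,310 × 12 = 39,720.
EOQ = √(2DS/H) = √(2 × 39,720 × 155 / 7.41) ≈ 1289.07.
Average inventory = Q*/2 ≈ 1289.07 / 2 = 644.535.

Average inventory ≈ 645 panels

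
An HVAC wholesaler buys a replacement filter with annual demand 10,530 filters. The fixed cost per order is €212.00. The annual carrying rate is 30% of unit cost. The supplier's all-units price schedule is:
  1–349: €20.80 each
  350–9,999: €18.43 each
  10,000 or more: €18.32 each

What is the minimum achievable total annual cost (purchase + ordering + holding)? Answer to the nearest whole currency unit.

TC* ≈ €199,036

Holding cost per unit per year at price C is H = 0.30·C.
Candidates are each tier's EOQ (if it falls in that tier) and each price-break quantity.
Tier 1 (€20.80): EOQ = 845.9 exceeds tier's upper bound 349, so this tier is dominated.
EOQ at €18.43 = 898.6 (feasible in tier 2): TC = 10,530×€18.43 + (10,530/898.6)×212 + (898.6/2)×0.30×€18.43 = €199,036.34.
EOQ at €18.32 = 901.3 < 10000, so use break Q=10000: TC = 10,530×€18.32 + (10,530/10000.0)×212 + (10000.0/2)×0.30×€18.32 = €220,612.84.
Lowest total cost among the candidates is at Q = 898.6.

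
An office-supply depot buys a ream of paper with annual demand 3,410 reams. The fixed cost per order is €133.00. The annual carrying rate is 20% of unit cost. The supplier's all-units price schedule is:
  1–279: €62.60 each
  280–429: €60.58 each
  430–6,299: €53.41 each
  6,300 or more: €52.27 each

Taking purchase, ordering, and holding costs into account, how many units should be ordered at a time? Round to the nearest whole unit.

Holding cost per unit per year at price C is H = 0.20·C.
Candidates are each tier's EOQ (if it falls in that tier) and each price-break quantity.
EOQ at €62.60 = 269.2 (feasible in tier 1): TC = 3,410×€62.60 + (3,410/269.2)×133 + (269.2/2)×0.20×€62.60 = €216,835.92.
EOQ at €60.58 = 273.6 < 280, so use break Q=280: TC = 3,410×€60.58 + (3,410/280.0)×133 + (280.0/2)×0.20×€60.58 = €209,893.79.
EOQ at €53.41 = 291.4 < 430, so use break Q=430: TC = 3,410×€53.41 + (3,410/430.0)×133 + (430.0/2)×0.20×€53.41 = €185,479.45.
EOQ at €52.27 = 294.6 < 6300, so use break Q=6300: TC = 3,410×€52.27 + (3,410/6300.0)×133 + (6300.0/2)×0.20×€52.27 = €211,242.79.
Lowest total cost is €185,479.45 at Q = 430.0.

Q* ≈ 430 reams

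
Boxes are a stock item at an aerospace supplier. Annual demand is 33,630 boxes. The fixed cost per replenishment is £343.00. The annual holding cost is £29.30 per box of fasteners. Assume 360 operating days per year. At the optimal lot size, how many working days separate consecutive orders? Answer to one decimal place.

Q* = √(2DS/H) = √(2 × 33,630 × 343 / 29.3) ≈ 887.34.
Cycle time = Q*/D × 360 = 887.34 / 33,630 × 360 ≈ 9.499 days.

T ≈ 9.5 days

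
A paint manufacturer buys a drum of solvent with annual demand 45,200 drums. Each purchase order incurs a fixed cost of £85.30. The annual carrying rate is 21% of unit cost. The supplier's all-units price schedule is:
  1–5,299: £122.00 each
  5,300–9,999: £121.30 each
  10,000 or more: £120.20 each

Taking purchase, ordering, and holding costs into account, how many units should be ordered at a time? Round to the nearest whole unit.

Q* ≈ 549 drums

Holding cost per unit per year at price C is H = 0.21·C.
Candidates are each tier's EOQ (if it falls in that tier) and each price-break quantity.
EOQ at £122.00 = 548.6 (feasible in tier 1): TC = 45,200×£122.00 + (45,200/548.6)×85.3 + (548.6/2)×0.21×£122.00 = £5,528,455.56.
EOQ at £121.30 = 550.2 < 5300, so use break Q=5300: TC = 45,200×£121.30 + (45,200/5300.0)×85.3 + (5300.0/2)×0.21×£121.30 = £5,550,990.91.
EOQ at £120.20 = 552.7 < 10000, so use break Q=10000: TC = 45,200×£120.20 + (45,200/10000.0)×85.3 + (10000.0/2)×0.21×£120.20 = £5,559,635.56.
Lowest total cost is £5,528,455.56 at Q = 548.6.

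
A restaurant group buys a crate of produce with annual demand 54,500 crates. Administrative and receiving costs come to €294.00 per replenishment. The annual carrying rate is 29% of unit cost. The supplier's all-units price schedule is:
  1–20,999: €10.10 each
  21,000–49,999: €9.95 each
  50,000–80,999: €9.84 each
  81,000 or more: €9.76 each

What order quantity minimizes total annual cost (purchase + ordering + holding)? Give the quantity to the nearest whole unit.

Holding cost per unit per year at price C is H = 0.29·C.
Candidates are each tier's EOQ (if it falls in that tier) and each price-break quantity.
EOQ at €10.10 = 3307.7 (feasible in tier 1): TC = 54,500×€10.10 + (54,500/3307.7)×294 + (3307.7/2)×0.29×€10.10 = €560,138.28.
EOQ at €9.95 = 3332.5 < 21000, so use break Q=21000: TC = 54,500×€9.95 + (54,500/21000.0)×294 + (21000.0/2)×0.29×€9.95 = €573,335.75.
EOQ at €9.84 = 3351.1 < 50000, so use break Q=50000: TC = 54,500×€9.84 + (54,500/50000.0)×294 + (50000.0/2)×0.29×€9.84 = €607,940.46.
EOQ at €9.76 = 3364.8 < 81000, so use break Q=81000: TC = 54,500×€9.76 + (54,500/81000.0)×294 + (81000.0/2)×0.29×€9.76 = €646,749.01.
Lowest total cost is €560,138.28 at Q = 3307.7.

Q* ≈ 3,308 crates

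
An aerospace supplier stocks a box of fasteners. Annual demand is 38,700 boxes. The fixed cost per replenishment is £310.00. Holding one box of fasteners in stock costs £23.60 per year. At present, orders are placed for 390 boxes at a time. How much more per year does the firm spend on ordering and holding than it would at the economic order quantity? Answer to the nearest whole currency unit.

Extra cost ≈ £11,567 per year

EOQ = √(2DS/H) = √(2 × 38,700 × 310 / 23.6) ≈ 1008.31.
Cost at Q* = (D/Q*)S + (Q*/2)H = √(2DSH) ≈ £23,796.18.
Cost at Q = 390: (38,700/390)×310 + (390/2)×23.6 = £30,761.54 + £4,602.00 = £35,363.54.
Excess = £35,363.54 − £23,796.18 = £11,567.35.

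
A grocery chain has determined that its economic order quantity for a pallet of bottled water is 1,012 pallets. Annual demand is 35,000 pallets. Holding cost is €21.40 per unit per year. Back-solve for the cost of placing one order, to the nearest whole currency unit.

Squaring Q* = √(2DS/H) gives Q*² = 2DS/H.
From Q* = √(2DS/H): S = Q*²H / (2D) = 1,012² × 21.4 / (2 × 35,000) = 313.0955.

S ≈ €313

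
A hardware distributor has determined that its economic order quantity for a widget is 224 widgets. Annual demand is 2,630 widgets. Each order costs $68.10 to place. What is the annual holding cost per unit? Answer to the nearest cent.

H ≈ $7.14

Invert the EOQ relation Q*² = 2DS/H.
From Q* = √(2DS/H): H = 2DS / Q*² = 2 × 2,630 × 68.1 / 224² = 7.1390.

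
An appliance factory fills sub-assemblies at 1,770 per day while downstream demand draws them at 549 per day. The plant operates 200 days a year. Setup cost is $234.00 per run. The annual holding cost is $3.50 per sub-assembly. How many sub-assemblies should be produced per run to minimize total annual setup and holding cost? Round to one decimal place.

Annual demand D = 549 × 200 = 109,800.
Production build-up factor (1 − d/p) = 1 − 549/1,770 = 0.6898.
Q* = √(2DS / (H(1 − d/p))) = √(2 × 109,800 × 234 / (3.5 × 0.6898)).
= √(51,386,400 / 2.4144) ≈ 4613.376.

Q* ≈ 4,613.4 sub-assemblies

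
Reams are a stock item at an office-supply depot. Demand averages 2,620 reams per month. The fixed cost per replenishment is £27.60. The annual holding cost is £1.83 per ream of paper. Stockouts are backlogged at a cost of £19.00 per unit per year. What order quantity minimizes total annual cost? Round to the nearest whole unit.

Annual demand D = 2,620 × 12 = 31,440.
With planned backorders, Q* = √(2DS/H) · √((H+B)/B).
√(2DS/H) = √(2 × 31,440 × 27.6 / 1.83) = 973.835.
√((H+B)/B) = √((1.83+19)/19) = 1.0471.
Q* ≈ 1019.655.

Q* ≈ 1,020 reams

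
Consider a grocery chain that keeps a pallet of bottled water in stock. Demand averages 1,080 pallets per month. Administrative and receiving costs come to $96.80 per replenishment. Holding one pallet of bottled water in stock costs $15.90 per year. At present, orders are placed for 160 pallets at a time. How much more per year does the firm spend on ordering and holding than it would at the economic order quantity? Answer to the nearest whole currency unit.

Extra cost ≈ $2,797 per year

Annual demand D = 1,080 × 12 = 12,960.
EOQ = √(2DS/H) = √(2 × 12,960 × 96.8 / 15.9) ≈ 397.24.
Cost at Q* = (D/Q*)S + (Q*/2)H = √(2DSH) ≈ $6,316.17.
Cost at Q = 160: (12,960/160)×96.8 + (160/2)×15.9 = $7,840.80 + $1,272.00 = $9,112.80.
Excess = $9,112.80 − $6,316.17 = $2,796.63.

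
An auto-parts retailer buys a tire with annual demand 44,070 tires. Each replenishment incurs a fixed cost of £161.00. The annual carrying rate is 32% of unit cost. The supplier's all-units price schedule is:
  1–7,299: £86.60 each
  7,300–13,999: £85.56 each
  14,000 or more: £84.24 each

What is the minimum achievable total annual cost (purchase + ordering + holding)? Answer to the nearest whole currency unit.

TC* ≈ £3,836,292

Holding cost per unit per year at price C is H = 0.32·C.
For each price level, check whether its EOQ is feasible; otherwise the best quantity at that price is the breakpoint.
EOQ at £86.60 = 715.6 (feasible in tier 1): TC = 44,070×£86.60 + (44,070/715.6)×161 + (715.6/2)×0.32×£86.60 = £3,836,292.49.
EOQ at £85.56 = 719.9 < 7300, so use break Q=7300: TC = 44,070×£85.56 + (44,070/7300.0)×161 + (7300.0/2)×0.32×£85.56 = £3,871,535.23.
EOQ at £84.24 = 725.5 < 14000, so use break Q=14000: TC = 44,070×£84.24 + (44,070/14000.0)×161 + (14000.0/2)×0.32×£84.24 = £3,901,661.21.
Lowest total cost among the candidates is at Q = 715.6.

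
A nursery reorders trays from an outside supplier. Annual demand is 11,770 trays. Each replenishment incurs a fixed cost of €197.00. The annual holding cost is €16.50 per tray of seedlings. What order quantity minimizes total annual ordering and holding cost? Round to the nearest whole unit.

Q* ≈ 530 trays

EOQ = √(2DS / H) = √(2 × 11,770 × 197 / 16.5).
= √(4,637,380 / 16.5) = √281,053.3333 ≈ 530.145.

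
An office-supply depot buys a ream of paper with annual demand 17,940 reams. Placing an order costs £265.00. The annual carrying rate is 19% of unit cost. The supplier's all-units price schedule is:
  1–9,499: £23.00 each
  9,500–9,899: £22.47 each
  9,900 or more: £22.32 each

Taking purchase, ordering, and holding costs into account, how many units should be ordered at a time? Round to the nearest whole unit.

Q* ≈ 1,475 reams

Holding cost per unit per year at price C is H = 0.19·C.
For each price level, check whether its EOQ is feasible; otherwise the best quantity at that price is the breakpoint.
EOQ at £23.00 = 1475.1 (feasible in tier 1): TC = 17,940×£23.00 + (17,940/1475.1)×265 + (1475.1/2)×0.19×£23.00 = £419,065.99.
EOQ at £22.47 = 1492.4 < 9500, so use break Q=9500: TC = 17,940×£22.47 + (17,940/9500.0)×265 + (9500.0/2)×0.19×£22.47 = £423,891.41.
EOQ at £22.32 = 1497.4 < 9900, so use break Q=9900: TC = 17,940×£22.32 + (17,940/9900.0)×265 + (9900.0/2)×0.19×£22.32 = £421,892.97.
Lowest total cost is £419,065.99 at Q = 1475.1.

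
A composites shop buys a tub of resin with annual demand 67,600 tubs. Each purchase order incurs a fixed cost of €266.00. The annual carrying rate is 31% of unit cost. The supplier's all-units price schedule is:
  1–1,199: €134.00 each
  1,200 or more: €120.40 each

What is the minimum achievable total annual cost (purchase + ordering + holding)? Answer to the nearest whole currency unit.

Holding cost per unit per year at price C is H = 0.31·C.
Evaluate total cost at each tier's feasible EOQ or, if the EOQ is below the tier, at the tier's minimum quantity.
EOQ at €134.00 = 930.5 (feasible in tier 1): TC = 67,600×€134.00 + (67,600/930.5)×266 + (930.5/2)×0.31×€134.00 = €9,097,051.15.
EOQ at €120.40 = 981.6 < 1200, so use break Q=1200: TC = 67,600×€120.40 + (67,600/1200.0)×266 + (1200.0/2)×0.31×€120.40 = €8,176,419.07.
Lowest total cost among the candidates is at Q = 1200.0.

TC* ≈ €8,176,419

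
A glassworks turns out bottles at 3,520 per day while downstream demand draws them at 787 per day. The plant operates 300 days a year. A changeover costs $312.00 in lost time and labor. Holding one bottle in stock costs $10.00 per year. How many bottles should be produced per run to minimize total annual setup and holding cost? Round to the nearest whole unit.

Annual demand D = 787 × 300 = 236,100.
Production build-up factor (1 − d/p) = 1 − 787/3,520 = 0.7764.
Q* = √(2DS / (H(1 − d/p))) = √(2 × 236,100 × 312 / (10 × 0.7764)).
= √(147,326,400 / 7.7642) ≈ 4356.039.

Q* ≈ 4,356 bottles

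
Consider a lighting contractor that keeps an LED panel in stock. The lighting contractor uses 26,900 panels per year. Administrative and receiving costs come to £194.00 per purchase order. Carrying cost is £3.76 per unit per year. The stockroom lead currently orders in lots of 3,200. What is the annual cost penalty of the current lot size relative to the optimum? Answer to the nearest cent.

EOQ = √(2DS/H) = √(2 × 26,900 × 194 / 3.76) ≈ 1666.09.
Cost at Q* = (D/Q*)S + (Q*/2)H = √(2DSH) ≈ £6,264.49.
Cost at Q = 3,200: (26,900/3,200)×194 + (3,200/2)×3.76 = £1,630.81 + £6,016.00 = £7,646.81.
Excess = £7,646.81 − £6,264.49 = £1,382.32.

Extra cost ≈ £1,382.32 per year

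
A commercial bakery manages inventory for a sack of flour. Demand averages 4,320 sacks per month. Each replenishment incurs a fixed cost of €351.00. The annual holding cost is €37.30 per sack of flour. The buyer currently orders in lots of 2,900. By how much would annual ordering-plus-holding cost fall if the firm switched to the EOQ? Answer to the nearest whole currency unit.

Extra cost ≈ €23,516 per year

Annual demand D = 4,320 × 12 = 51,840.
EOQ = √(2DS/H) = √(2 × 51,840 × 351 / 37.3) ≈ 987.75.
Cost at Q* = (D/Q*)S + (Q*/2)H = √(2DSH) ≈ €36,843.04.
Cost at Q = 2,900: (51,840/2,900)×351 + (2,900/2)×37.3 = €6,274.43 + €54,085.00 = €60,359.43.
Excess = €60,359.43 − €36,843.04 = €23,516.39.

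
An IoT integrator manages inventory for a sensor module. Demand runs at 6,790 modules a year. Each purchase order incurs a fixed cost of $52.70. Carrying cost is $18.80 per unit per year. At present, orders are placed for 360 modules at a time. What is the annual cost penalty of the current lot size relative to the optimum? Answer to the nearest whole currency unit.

Extra cost ≈ $710 per year

EOQ = √(2DS/H) = √(2 × 6,790 × 52.7 / 18.8) ≈ 195.11.
Cost at Q* = (D/Q*)S + (Q*/2)H = √(2DSH) ≈ $3,668.04.
Cost at Q = 360: (6,790/360)×52.7 + (360/2)×18.8 = $993.98 + $3,384.00 = $4,377.98.
Excess = $4,377.98 − $3,668.04 = $709.94.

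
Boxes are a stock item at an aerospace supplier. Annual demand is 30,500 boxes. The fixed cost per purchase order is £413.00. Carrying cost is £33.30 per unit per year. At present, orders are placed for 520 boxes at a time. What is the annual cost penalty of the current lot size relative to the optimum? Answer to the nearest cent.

Extra cost ≈ £3,917.80 per year

EOQ = √(2DS/H) = √(2 × 30,500 × 413 / 33.3) ≈ 869.80.
Cost at Q* = (D/Q*)S + (Q*/2)H = √(2DSH) ≈ £28,964.23.
Cost at Q = 520: (30,500/520)×413 + (520/2)×33.3 = £24,224.04 + £8,658.00 = £32,882.04.
Excess = £32,882.04 − £28,964.23 = £3,917.80.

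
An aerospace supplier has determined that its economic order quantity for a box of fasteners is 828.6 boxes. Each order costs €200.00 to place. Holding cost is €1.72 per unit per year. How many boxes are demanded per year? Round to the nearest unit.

D ≈ 2,952 boxes per year

The basic EOQ model gives Q* = √(2DS/H); rearrange for the unknown.
From Q* = √(2DS/H): D = Q*²H / (2S) = 828.6² × 1.72 / (2 × 200) = 2952.285.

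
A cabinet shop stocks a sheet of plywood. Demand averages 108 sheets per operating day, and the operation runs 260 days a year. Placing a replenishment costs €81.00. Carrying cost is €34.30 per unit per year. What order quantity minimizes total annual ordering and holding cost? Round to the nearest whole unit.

Q* ≈ 364 sheets

Annual demand D = 108 × 260 = 28,080.
EOQ = √(2DS / H) = √(2 × 28,080 × 81 / 34.3).
= √(4,548,960 / 34.3) = √132,622.7405 ≈ 364.174.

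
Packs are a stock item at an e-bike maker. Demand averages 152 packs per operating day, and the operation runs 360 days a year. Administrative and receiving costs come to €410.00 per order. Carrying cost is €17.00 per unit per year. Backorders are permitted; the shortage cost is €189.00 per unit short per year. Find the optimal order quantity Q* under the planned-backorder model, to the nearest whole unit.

Annual demand D = 152 × 360 = 54,720.
With planned backorders, Q* = √(2DS/H) · √((H+B)/B).
√(2DS/H) = √(2 × 54,720 × 410 / 17) = 1624.634.
√((H+B)/B) = √((17+189)/189) = 1.0440.
Q* ≈ 1696.126.

Q* ≈ 1,696 packs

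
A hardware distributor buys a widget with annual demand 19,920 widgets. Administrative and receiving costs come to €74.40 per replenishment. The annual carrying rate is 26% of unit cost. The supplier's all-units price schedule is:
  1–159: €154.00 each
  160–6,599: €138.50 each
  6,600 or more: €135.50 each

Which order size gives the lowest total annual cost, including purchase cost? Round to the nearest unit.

Holding cost per unit per year at price C is H = 0.26·C.
For each price level, check whether its EOQ is feasible; otherwise the best quantity at that price is the breakpoint.
Tier 1 (€154.00): EOQ = 272.1 exceeds tier's upper bound 159, so this tier is dominated.
EOQ at €138.50 = 286.9 (feasible in tier 2): TC = 19,920×€138.50 + (19,920/286.9)×74.4 + (286.9/2)×0.26×€138.50 = €2,769,251.36.
EOQ at €135.50 = 290.1 < 6600, so use break Q=6600: TC = 19,920×€135.50 + (19,920/6600.0)×74.4 + (6600.0/2)×0.26×€135.50 = €2,815,643.55.
Lowest total cost is €2,769,251.36 at Q = 286.9.

Q* ≈ 287 widgets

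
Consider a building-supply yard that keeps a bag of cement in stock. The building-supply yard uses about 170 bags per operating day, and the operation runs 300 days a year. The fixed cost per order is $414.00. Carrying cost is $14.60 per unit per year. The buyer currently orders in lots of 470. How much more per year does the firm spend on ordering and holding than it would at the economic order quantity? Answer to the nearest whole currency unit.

Extra cost ≈ $23,524 per year

Annual demand D = 170 × 300 = 51,000.
EOQ = √(2DS/H) = √(2 × 51,000 × 414 / 14.6) ≈ 1700.68.
Cost at Q* = (D/Q*)S + (Q*/2)H = √(2DSH) ≈ $24,830.00.
Cost at Q = 470: (51,000/470)×414 + (470/2)×14.6 = $44,923.40 + $3,431.00 = $48,354.40.
Excess = $48,354.40 − $24,830.00 = $23,524.41.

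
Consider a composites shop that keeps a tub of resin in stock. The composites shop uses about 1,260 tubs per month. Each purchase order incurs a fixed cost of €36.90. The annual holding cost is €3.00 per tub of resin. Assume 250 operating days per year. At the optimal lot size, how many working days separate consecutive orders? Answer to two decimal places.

T ≈ 10.08 days

Annual demand D = 1,260 × 12 = 15,120.
EOQ = √(2DS/H) = √(2 × 15,120 × 36.9 / 3) ≈ 609.88.
Cycle time = Q*/D × 250 = 609.88 / 15,120 × 250 ≈ 10.084 days.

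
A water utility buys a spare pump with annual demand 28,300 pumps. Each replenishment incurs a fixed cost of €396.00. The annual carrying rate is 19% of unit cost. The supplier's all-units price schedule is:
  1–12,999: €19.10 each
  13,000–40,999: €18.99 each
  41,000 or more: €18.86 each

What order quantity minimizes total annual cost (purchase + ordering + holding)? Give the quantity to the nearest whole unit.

Holding cost per unit per year at price C is H = 0.19·C.
Candidates are each tier's EOQ (if it falls in that tier) and each price-break quantity.
EOQ at €19.10 = 2485.2 (feasible in tier 1): TC = 28,300×€19.10 + (28,300/2485.2)×396 + (2485.2/2)×0.19×€19.10 = €549,548.81.
EOQ at €18.99 = 2492.4 < 13000, so use break Q=13000: TC = 28,300×€18.99 + (28,300/13000.0)×396 + (13000.0/2)×0.19×€18.99 = €561,731.71.
EOQ at €18.86 = 2501.0 < 41000, so use break Q=41000: TC = 28,300×€18.86 + (28,300/41000.0)×396 + (41000.0/2)×0.19×€18.86 = €607,471.04.
Lowest total cost is €549,548.81 at Q = 2485.2.

Q* ≈ 2,485 pumps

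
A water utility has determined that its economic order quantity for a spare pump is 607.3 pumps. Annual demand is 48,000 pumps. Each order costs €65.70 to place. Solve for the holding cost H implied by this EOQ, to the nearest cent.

The basic EOQ model gives Q* = √(2DS/H); rearrange for the unknown.
From Q* = √(2DS/H): H = 2DS / Q*² = 2 × 48,000 × 65.7 / 607.3² = 17.1013.

H ≈ €17.10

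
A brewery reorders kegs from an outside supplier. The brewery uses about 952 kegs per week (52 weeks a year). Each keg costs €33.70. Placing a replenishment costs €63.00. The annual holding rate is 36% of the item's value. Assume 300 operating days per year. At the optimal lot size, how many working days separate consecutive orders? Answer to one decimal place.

T ≈ 4.3 days

Annual demand D = 952 × 52 = 49,504.
Holding cost H = 0.36 × €33.70 = €12.1320 per unit per year.
The optimal lot size = √(2DS/H) = √(2 × 49,504 × 63 / 12.132) ≈ 717.03.
Cycle time = Q*/D × 300 = 717.03 / 49,504 × 300 ≈ 4.345 days.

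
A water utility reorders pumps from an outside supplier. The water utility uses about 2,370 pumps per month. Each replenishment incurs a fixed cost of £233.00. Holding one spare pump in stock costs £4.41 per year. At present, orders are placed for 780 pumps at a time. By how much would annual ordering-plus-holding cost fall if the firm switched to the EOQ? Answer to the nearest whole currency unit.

Annual demand D = 2,370 × 12 = 28,440.
EOQ = √(2DS/H) = √(2 × 28,440 × 233 / 4.41) ≈ 1733.56.
Cost at Q* = (D/Q*)S + (Q*/2)H = √(2DSH) ≈ £7,644.99.
Cost at Q = 780: (28,440/780)×233 + (780/2)×4.41 = £8,495.54 + £1,719.90 = £10,215.44.
Excess = £10,215.44 − £7,644.99 = £2,570.45.

Extra cost ≈ £2,570 per year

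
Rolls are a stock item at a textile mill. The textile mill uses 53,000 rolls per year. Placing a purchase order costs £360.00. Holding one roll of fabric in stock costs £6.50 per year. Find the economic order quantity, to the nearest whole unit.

Q* ≈ 2,423 rolls

EOQ = √(2DS / H) = √(2 × 53,000 × 360 / 6.5).
= √(38,160,000 / 6.5) = √5,870,769.2308 ≈ 2422.967.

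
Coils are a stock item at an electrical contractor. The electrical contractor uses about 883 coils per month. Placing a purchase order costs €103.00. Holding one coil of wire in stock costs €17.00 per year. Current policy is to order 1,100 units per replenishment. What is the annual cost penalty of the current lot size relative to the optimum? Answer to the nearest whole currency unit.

Annual demand D = 883 × 12 = 10,596.
EOQ = √(2DS/H) = √(2 × 10,596 × 103 / 17) ≈ 358.33.
Cost at Q* = (D/Q*)S + (Q*/2)H = √(2DSH) ≈ €6,091.57.
Cost at Q = 1,100: (10,596/1,100)×103 + (1,100/2)×17 = €992.17 + €9,350.00 = €10,342.17.
Excess = €10,342.17 − €6,091.57 = €4,250.60.

Extra cost ≈ €4,251 per year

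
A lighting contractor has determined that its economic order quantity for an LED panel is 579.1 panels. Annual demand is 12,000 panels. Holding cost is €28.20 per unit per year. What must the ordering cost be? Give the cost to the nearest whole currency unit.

The basic EOQ model gives Q* = √(2DS/H); rearrange for the unknown.
From Q* = √(2DS/H): S = Q*²H / (2D) = 579.1² × 28.2 / (2 × 12,000) = 394.0443.

S ≈ €394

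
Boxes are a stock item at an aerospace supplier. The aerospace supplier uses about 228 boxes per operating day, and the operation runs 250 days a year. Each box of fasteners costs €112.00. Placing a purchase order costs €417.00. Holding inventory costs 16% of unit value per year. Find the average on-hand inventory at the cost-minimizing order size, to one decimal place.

Average inventory ≈ 814.4 boxes

Annual demand D = 228 × 250 = 57,000.
Holding cost H = 0.16 × €112.00 = €17.9200 per unit per year.
EOQ = √(2DS/H) = √(2 × 57,000 × 417 / 17.92) ≈ 1628.74.
Average inventory = Q*/2 ≈ 1628.74 / 2 = 814.369.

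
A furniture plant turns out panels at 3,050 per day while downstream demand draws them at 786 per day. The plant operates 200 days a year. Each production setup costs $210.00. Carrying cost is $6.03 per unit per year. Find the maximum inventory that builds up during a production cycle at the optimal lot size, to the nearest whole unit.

Annual demand D = 786 × 200 = 157,200.
Production build-up factor (1 − d/p) = 1 − 786/3,050 = 0.7423.
Q* = √(2DS / (H(1 − d/p))) = √(2 × 157,200 × 210 / (6.03 × 0.7423)).
= √(66,024,000 / 4.476) ≈ 3840.643.
Maximum inventory = Q*(1 − d/p) = 3840.643 × 0.7423 ≈ 2850.891.

I_max ≈ 2,851 panels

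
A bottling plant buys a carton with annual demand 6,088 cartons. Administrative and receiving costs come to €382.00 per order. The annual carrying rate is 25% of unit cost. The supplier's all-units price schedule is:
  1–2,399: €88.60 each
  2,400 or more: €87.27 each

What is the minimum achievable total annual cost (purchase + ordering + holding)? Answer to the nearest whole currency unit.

Holding cost per unit per year at price C is H = 0.25·C.
Evaluate total cost at each tier's feasible EOQ or, if the EOQ is below the tier, at the tier's minimum quantity.
EOQ at €88.60 = 458.2 (feasible in tier 1): TC = 6,088×€88.60 + (6,088/458.2)×382 + (458.2/2)×0.25×€88.60 = €549,546.91.
EOQ at €87.27 = 461.7 < 2400, so use break Q=2400: TC = 6,088×€87.27 + (6,088/2400.0)×382 + (2400.0/2)×0.25×€87.27 = €558,449.77.
Lowest total cost among the candidates is at Q = 458.2.

TC* ≈ €549,547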